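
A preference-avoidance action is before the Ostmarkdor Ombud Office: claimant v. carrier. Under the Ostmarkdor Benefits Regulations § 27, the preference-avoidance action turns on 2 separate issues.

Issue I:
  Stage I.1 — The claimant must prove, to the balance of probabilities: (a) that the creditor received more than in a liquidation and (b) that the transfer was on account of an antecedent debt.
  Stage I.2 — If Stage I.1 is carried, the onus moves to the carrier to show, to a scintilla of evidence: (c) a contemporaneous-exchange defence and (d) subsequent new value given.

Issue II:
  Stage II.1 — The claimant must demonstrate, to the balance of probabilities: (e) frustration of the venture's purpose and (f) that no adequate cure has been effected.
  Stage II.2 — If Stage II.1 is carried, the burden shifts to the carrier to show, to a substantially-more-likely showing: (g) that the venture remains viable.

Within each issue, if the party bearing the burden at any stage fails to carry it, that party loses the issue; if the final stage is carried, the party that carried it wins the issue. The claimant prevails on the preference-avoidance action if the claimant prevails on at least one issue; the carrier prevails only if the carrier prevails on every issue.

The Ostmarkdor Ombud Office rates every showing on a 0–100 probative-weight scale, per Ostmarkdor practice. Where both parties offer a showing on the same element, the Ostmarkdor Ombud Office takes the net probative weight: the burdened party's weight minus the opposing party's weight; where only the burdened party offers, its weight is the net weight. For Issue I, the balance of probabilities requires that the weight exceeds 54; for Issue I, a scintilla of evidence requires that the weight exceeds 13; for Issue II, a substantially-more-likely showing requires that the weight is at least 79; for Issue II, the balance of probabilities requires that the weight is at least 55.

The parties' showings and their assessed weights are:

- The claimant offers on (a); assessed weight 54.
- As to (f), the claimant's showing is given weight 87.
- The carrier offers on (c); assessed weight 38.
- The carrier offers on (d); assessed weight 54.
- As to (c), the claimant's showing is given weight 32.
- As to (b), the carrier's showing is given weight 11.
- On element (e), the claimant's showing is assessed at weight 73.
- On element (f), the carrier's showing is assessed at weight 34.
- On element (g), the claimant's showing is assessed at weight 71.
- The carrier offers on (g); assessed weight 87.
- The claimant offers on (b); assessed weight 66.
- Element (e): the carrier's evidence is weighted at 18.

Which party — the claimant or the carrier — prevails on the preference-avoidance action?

carrier

— Issue I —
At Stage I.1 the claimant must meet the balance of probabilities (weight exceeds 54): on (a) the weight is 54, ≤ 54, so (a) does not meet the standard; on (b) the weight is 66 less the opposing 11 gives net 55, > 54, so (b) meets the standard.
  Not every element is met, so the claimant fails to carry Stage I.1.
So the carrier prevails on this issue.
— Issue II —
Stage II.1 — burden on claimant; standard: the balance of probabilities (weight is at least 55).
    (e): 73 − 18 = 55 ≥ 55 [met]
    (f): 87 − 34 = 53 < 55 [not met]
  Stage II.1 not carried; the claimant fails its burden.
The analysis ends at Stage II.1; the carrier prevails on this issue.
Per-issue: Issue I → carrier; Issue II → carrier. The claimant must prevail on at least one issue; overall, the carrier prevails.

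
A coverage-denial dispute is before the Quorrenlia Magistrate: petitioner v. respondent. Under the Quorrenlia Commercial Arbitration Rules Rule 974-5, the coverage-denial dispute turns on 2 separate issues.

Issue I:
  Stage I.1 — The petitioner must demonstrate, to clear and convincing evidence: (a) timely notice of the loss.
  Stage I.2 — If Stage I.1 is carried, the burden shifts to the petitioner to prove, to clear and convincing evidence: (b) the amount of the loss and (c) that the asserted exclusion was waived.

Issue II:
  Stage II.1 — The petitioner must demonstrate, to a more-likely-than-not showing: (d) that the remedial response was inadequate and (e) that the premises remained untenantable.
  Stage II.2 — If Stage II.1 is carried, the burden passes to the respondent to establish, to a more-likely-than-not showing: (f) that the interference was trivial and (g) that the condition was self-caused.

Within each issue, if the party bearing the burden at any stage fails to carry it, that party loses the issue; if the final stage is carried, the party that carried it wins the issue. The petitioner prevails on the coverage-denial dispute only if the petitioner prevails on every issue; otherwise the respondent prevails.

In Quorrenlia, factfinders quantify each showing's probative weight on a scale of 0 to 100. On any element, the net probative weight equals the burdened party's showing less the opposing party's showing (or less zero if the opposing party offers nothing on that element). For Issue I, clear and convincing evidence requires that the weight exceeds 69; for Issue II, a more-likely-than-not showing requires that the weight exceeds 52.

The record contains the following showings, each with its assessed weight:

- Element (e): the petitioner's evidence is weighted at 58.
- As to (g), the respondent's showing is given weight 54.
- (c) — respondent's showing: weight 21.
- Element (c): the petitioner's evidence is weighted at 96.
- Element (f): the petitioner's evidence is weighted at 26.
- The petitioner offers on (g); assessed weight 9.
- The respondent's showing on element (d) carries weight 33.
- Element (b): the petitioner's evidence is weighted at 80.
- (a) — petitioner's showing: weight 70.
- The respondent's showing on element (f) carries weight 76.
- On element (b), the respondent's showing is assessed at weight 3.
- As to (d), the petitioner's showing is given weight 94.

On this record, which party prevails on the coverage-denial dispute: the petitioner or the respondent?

petitioner

— Issue I —
Stage I.1 — burden on petitioner; standard: clear and convincing evidence (weight exceeds 69).
    (a): 70 > 69 [met]
  Stage I.1 carried; the burden remains with the petitioner.
Stage I.2 — burden on petitioner; standard: clear and convincing evidence (weight exceeds 69).
    (b): 80 − 3 = 77 > 69 [met]
    (c): 96 − 21 = 75 > 69 [met]
  All elements met at the final stage.
Every stage carried; the petitioner prevails on this issue.
— Issue II —
At Stage II.1 the petitioner must meet a more-likely-than-not showing (weight exceeds 52): on (d) the weight is 94 less the opposing 33 gives net 61, which does exceed 52, so (d) meets the standard; on (e) the weight is 58, > 52, so (e) meets the standard.
  Stage II.1 carried; the burden shifts to the respondent.
At Stage II.2 the respondent must meet a more-likely-than-not showing (weight exceeds 52): on (f) the weight is 76 less the opposing 26 gives net 50, which does not exceed 52, so (f) does not meet the standard; on (g) the weight is 54 less the opposing 9 gives net 45, ≤ 52, so (g) does not meet the standard.
  Stage II.2 not carried; the respondent fails its burden.
So the petitioner prevails on this issue.
Per-issue: Issue I → petitioner; Issue II → petitioner. The petitioner must prevail on every issue; overall, the petitioner prevails.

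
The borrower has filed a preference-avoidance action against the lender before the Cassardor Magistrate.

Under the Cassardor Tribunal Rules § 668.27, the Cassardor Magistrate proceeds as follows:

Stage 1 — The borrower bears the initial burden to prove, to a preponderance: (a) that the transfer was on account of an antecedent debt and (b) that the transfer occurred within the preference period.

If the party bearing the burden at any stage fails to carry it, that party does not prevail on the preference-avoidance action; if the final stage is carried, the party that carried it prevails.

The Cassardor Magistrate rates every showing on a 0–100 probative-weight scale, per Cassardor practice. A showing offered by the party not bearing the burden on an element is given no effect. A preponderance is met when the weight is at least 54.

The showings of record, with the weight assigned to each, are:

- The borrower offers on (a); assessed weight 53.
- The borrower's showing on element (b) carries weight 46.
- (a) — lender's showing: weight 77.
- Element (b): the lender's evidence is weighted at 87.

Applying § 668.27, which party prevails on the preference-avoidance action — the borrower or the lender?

lender

At Stage 1 the borrower must meet a preponderance (weight is at least 54): on (a) the weight is 53 (the lender's 77 is given no effect), < 54, so (a) does not meet the standard; on (b) the weight is 46 (the lender's 87 is given no effect), < 54, so (b) does not meet the standard.
  Not every element is met, so the borrower fails to carry Stage 1.
The lender prevails.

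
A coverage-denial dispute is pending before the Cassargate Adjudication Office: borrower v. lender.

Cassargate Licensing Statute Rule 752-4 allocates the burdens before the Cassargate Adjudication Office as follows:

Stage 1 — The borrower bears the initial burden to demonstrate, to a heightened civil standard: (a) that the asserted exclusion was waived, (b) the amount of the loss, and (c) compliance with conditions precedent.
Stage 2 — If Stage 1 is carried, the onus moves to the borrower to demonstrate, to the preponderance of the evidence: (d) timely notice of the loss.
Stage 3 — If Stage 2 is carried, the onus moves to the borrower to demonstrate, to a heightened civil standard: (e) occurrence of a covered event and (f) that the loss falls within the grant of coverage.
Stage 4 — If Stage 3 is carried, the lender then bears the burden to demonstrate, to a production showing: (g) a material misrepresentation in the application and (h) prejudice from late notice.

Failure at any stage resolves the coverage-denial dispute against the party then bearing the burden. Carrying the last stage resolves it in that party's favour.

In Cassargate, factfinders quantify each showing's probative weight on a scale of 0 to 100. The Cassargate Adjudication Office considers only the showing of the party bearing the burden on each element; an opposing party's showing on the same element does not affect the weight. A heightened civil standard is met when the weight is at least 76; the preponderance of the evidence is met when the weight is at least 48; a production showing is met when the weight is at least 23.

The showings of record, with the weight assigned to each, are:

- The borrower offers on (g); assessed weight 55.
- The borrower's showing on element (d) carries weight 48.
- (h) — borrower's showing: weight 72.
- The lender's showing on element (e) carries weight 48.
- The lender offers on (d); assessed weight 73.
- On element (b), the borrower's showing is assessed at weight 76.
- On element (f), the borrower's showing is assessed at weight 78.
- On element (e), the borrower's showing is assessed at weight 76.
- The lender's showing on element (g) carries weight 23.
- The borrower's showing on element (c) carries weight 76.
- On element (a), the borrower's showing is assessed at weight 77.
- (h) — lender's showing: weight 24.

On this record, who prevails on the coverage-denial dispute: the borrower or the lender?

lender

Stage 1 — burden on borrower; standard: a heightened civil standard (weight is at least 76).
    (a): 77 ≥ 76 [met]
    (b): 76 ≥ 76 [met]
    (c): 76 ≥ 76 [met]
  All elements met. The borrower retains the burden for Stage 2.
Stage 2 — burden on borrower; standard: the preponderance of the evidence (weight is at least 48).
    (d): 48 (lender's 73 disregarded) ≥ 48 [met]
  Stage 2 carried; the burden remains with the borrower.
Stage 3 — burden on borrower; standard: a heightened civil standard (weight is at least 76).
    (e): 76 (lender's 48 disregarded) ≥ 76 [met]
    (f): 78 ≥ 76 [met]
  Stage 3 carried; the burden shifts to the lender.
Stage 4 — burden on lender; standard: a production showing (weight is at least 23).
    (g): 23 (borrower's 55 disregarded) ≥ 23 [met]
    (h): 24 (borrower's 72 disregarded) ≥ 23 [met]
  All elements met at the final stage.
Every stage carried; the lender prevails.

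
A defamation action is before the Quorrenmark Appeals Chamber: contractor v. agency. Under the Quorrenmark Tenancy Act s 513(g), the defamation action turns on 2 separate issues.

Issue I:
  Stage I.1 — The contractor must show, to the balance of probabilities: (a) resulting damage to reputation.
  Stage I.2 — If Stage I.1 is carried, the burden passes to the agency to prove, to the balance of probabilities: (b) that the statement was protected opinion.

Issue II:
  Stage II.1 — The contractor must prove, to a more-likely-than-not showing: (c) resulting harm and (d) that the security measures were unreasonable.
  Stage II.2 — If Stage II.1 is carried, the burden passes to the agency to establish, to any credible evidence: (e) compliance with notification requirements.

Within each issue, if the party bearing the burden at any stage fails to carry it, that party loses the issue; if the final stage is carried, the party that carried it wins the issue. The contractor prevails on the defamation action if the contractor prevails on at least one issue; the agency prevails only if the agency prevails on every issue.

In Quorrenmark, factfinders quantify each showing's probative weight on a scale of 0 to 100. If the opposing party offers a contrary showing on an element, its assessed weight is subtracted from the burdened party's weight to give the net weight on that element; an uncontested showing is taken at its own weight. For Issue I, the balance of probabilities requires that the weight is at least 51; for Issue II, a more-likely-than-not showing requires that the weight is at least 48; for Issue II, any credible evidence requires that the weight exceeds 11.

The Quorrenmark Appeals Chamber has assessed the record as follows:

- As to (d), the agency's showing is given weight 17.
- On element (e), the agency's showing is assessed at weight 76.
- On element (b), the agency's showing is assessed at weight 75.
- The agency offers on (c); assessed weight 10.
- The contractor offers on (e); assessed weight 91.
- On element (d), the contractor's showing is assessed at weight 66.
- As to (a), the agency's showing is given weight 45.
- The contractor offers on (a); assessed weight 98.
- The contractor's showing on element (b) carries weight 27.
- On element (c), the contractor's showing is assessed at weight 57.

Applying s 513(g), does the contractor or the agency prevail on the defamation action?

contractor

— Issue I —
Stage I.1 — burden on contractor; standard: the balance of probabilities (weight is at least 51).
    (a): 98 − 45 = 53 ≥ 51 [met]
  All elements met. The burden passes to the agency.
Stage I.2 — burden on agency; standard: the balance of probabilities (weight is at least 51).
    (b): 75 − 27 = 48 < 51 [not met]
  Stage I.2 not carried; the agency fails its burden.
The contractor prevails on this issue.
— Issue II —
Stage II.1 — burden on contractor; standard: a more-likely-than-not showing (weight is at least 48).
    (c): 57 − 10 = 47 < 48 [not met]
    (d): 66 − 17 = 49 ≥ 48 [met]
  Not every element is met, so the contractor fails to carry Stage II.1.
So the agency prevails on this issue.
Per-issue: Issue I → contractor; Issue II → agency. The contractor must prevail on at least one issue; overall, the contractor prevails.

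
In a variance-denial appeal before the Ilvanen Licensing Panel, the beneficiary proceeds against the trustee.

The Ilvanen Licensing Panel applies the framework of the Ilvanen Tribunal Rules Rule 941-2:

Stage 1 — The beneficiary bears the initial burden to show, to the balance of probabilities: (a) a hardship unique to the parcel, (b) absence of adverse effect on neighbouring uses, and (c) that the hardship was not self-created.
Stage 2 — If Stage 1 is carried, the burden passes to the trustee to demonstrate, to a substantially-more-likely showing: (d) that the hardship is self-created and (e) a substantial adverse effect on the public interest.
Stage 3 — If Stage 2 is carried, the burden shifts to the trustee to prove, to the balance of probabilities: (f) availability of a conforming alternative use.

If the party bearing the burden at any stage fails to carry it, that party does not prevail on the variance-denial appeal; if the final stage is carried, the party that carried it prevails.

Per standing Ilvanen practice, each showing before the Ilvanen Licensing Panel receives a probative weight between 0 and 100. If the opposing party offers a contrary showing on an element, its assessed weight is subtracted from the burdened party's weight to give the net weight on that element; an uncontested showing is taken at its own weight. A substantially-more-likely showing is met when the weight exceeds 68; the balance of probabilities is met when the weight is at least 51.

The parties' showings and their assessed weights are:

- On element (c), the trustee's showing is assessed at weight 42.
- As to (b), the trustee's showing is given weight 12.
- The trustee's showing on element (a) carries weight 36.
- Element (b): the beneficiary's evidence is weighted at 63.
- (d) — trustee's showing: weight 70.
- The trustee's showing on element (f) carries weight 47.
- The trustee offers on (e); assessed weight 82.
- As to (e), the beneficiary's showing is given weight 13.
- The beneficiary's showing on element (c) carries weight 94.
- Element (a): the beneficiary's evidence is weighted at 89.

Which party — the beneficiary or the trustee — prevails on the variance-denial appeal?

beneficiary

Stage 1 — burden on beneficiary; standard: the balance of probabilities (weight is at least 51).
    (a): 89 − 36 = 53 ≥ 51 [met]
    (b): 63 − 12 = 51 ≥ 51 [met]
    (c): 94 − 42 = 52 ≥ 51 [met]
  All elements met. The burden passes to the trustee.
Stage 2 — burden on trustee; standard: a substantially-more-likely showing (weight exceeds 68).
    (d): 70 > 68 [met]
    (e): 82 − 13 = 69 > 68 [met]
  All elements met. The trustee retains the burden for Stage 3.
Stage 3 — burden on trustee; standard: the balance of probabilities (weight is at least 51).
    (f): 47 < 51 [not met]
  Not every element is met, so the trustee fails to carry Stage 3.
The analysis ends at Stage 3; the beneficiary prevails.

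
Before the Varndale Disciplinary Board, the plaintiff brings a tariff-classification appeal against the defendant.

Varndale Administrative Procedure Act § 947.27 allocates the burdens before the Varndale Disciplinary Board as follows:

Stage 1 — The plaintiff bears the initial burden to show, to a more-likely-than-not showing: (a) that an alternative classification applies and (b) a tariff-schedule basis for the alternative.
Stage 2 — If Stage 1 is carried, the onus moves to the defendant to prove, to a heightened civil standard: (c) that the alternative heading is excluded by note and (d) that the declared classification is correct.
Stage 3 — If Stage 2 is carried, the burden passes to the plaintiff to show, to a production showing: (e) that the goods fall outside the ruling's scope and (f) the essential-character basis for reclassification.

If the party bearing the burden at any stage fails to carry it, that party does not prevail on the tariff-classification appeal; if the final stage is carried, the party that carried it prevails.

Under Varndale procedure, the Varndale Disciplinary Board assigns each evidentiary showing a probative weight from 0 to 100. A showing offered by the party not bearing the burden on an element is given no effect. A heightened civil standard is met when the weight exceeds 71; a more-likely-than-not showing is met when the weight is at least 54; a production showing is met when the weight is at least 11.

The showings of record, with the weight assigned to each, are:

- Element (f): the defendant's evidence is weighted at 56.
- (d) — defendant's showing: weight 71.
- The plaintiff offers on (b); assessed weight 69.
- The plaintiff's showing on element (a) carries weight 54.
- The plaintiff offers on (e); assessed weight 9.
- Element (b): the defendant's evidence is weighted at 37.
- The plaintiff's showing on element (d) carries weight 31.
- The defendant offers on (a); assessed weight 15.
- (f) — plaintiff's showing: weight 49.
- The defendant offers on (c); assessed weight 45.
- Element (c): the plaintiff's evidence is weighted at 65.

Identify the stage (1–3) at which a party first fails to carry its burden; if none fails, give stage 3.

stage 2

Stage 1 — burden on plaintiff; standard: a more-likely-than-not showing (weight is at least 54).
    (a): 54 (defendant's 15 disregarded) ≥ 54 [met]
    (b): 69 (defendant's 37 disregarded) ≥ 54 [met]
  The plaintiff carries Stage 1; the defendant now bears the burden.
Stage 2 — burden on defendant; standard: a heightened civil standard (weight exceeds 71).
    (c): 45 (plaintiff's 65 disregarded) ≤ 71 [not met]
    (d): 71 (plaintiff's 31 disregarded) ≤ 71 [not met]
  Stage 2 not carried; the defendant fails its burden.
The analysis ends at Stage 2; the plaintiff prevails.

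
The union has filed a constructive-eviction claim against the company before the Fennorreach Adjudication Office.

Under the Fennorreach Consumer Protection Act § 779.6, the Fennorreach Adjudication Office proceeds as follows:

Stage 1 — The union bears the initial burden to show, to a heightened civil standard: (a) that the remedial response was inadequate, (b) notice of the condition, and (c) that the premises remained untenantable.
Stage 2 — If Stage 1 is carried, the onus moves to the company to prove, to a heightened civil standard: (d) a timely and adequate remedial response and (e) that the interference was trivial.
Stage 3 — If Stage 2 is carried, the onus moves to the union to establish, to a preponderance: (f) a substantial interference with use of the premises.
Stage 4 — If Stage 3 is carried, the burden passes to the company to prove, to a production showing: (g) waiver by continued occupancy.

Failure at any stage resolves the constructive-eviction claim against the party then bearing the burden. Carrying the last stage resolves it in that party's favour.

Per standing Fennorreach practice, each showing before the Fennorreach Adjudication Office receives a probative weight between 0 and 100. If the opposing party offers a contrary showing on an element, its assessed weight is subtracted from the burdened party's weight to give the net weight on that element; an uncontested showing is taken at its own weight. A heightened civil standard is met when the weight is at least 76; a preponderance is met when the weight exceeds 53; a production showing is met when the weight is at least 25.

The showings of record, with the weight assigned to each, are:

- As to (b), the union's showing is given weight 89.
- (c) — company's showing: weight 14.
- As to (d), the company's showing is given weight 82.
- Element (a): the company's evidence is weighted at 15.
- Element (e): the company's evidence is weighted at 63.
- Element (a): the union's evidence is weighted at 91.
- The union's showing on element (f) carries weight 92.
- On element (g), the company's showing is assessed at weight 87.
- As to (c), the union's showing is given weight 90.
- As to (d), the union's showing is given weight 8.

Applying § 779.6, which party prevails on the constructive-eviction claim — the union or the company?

At Stage 1 the union must meet a heightened civil standard (weight is at least 76): on (a) the weight is 91 less the opposing 15 gives net 76, which does reach 76, so (a) meets the standard; on (b) the weight is 89, ≥ 76, so (b) meets the standard; on (c) the weight is 90 less the opposing 14 gives net 76, ≥ 76, so (c) meets the standard.
  Stage 1 is satisfied; the onus moves to the company.
At Stage 2 the company must meet a heightened civil standard (weight is at least 76): on (d) the weight is 82 less the opposing 8 gives net 74, < 76, so (d) does not meet the standard; on (e) the weight is 63, < 76, so (e) does not meet the standard.
  Not every element is met, so the company fails to carry Stage 2.
The analysis ends at Stage 2; the union prevails.

union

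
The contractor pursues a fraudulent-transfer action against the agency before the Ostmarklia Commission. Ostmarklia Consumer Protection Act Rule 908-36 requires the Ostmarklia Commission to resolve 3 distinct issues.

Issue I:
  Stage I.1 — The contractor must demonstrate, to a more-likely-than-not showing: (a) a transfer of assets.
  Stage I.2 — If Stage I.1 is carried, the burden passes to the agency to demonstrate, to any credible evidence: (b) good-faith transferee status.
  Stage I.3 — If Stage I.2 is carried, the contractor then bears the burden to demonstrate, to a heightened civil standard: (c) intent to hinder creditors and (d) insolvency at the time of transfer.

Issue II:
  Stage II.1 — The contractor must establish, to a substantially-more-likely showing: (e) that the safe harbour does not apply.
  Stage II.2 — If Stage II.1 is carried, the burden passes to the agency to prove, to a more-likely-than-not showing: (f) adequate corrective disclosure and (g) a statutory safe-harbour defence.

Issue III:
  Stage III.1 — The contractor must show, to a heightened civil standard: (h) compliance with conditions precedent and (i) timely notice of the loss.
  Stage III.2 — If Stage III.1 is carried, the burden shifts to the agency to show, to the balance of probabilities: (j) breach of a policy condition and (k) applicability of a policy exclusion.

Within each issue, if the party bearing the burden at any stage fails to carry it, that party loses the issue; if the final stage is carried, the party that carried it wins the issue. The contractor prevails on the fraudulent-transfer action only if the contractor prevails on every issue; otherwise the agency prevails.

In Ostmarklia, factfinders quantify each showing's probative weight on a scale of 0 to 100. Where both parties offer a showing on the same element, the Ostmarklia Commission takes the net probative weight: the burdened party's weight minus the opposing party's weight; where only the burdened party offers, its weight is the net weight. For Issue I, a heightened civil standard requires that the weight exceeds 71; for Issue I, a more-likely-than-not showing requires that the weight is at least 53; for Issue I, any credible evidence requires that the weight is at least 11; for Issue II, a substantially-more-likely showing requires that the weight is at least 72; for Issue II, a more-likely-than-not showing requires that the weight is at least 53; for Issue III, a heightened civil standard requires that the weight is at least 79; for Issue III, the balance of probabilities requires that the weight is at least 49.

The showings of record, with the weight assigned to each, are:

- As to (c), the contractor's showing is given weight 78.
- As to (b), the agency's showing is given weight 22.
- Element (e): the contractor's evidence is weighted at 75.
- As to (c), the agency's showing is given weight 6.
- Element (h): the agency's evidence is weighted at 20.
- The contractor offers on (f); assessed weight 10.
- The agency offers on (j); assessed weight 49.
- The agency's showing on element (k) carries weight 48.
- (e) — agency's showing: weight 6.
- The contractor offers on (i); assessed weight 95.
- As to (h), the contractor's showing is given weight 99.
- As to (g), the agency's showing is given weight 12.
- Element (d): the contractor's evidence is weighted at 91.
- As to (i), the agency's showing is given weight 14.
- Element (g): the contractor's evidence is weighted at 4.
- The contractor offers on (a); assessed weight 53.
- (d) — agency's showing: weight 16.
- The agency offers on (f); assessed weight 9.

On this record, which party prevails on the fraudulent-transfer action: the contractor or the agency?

agency

— Issue I —
Stage I.1 — burden on contractor; standard: a more-likely-than-not showing (weight is at least 53).
    (a): 53 ≥ 53 [met]
  The contractor carries Stage I.1; the agency now bears the burden.
Stage I.2 — burden on agency; standard: any credible evidence (weight is at least 11).
    (b): 22 ≥ 11 [met]
  Stage I.2 is satisfied; the onus moves to the contractor.
Stage I.3 — burden on contractor; standard: a heightened civil standard (weight exceeds 71).
    (c): 78 − 6 = 72 > 71 [met]
    (d): 91 − 16 = 75 > 71 [met]
  The contractor carries the last stage.
Every stage carried; the contractor prevails on this issue.
— Issue II —
At Stage II.1 the contractor must meet a substantially-more-likely showing (weight is at least 72): on (e) the weight is 75 less the opposing 6 gives net 69, < 72, so (e) does not meet the standard.
  Stage II.1 not carried; the contractor fails its burden.
So the agency prevails on this issue.
— Issue III —
Stage III.1 — burden on contractor; standard: a heightened civil standard (weight is at least 79).
    (h): 99 − 20 = 79 ≥ 79 [met]
    (i): 95 − 14 = 81 ≥ 79 [met]
  Stage III.1 carried; the burden shifts to the agency.
Stage III.2 — burden on agency; standard: the balance of probabilities (weight is at least 49).
    (j): 49 ≥ 49 [met]
    (k): 48 < 49 [not met]
  Not every element is met, so the agency fails to carry Stage III.2.
The contractor prevails on this issue.
Per-issue: Issue I → contractor; Issue II → agency; Issue III → contractor. The contractor must prevail on every issue; overall, the agency prevails.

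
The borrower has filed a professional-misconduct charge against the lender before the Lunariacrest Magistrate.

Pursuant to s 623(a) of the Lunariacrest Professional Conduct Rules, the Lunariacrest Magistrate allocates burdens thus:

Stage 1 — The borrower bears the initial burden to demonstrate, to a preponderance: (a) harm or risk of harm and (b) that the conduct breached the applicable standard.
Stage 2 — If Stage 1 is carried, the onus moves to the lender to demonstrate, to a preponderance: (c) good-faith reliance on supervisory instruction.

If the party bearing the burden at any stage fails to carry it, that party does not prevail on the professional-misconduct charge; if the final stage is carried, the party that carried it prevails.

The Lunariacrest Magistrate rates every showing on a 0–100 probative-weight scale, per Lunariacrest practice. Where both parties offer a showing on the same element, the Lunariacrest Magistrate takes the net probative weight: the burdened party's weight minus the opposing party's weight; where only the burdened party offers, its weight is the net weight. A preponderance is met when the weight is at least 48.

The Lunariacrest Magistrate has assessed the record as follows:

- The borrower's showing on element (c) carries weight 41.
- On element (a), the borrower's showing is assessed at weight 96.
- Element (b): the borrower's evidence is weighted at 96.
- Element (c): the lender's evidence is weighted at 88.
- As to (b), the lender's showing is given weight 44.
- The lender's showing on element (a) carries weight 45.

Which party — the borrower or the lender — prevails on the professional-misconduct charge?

Stage 1 — burden on borrower; standard: a preponderance (weight is at least 48).
    (a): 96 − 45 = 51 ≥ 48 [met]
    (b): 96 − 44 = 52 ≥ 48 [met]
  Stage 1 is satisfied; the onus moves to the lender.
Stage 2 — burden on lender; standard: a preponderance (weight is at least 48).
    (c): 88 − 41 = 47 < 48 [not met]
  The lender does not carry Stage 2.
So the borrower prevails.

borrower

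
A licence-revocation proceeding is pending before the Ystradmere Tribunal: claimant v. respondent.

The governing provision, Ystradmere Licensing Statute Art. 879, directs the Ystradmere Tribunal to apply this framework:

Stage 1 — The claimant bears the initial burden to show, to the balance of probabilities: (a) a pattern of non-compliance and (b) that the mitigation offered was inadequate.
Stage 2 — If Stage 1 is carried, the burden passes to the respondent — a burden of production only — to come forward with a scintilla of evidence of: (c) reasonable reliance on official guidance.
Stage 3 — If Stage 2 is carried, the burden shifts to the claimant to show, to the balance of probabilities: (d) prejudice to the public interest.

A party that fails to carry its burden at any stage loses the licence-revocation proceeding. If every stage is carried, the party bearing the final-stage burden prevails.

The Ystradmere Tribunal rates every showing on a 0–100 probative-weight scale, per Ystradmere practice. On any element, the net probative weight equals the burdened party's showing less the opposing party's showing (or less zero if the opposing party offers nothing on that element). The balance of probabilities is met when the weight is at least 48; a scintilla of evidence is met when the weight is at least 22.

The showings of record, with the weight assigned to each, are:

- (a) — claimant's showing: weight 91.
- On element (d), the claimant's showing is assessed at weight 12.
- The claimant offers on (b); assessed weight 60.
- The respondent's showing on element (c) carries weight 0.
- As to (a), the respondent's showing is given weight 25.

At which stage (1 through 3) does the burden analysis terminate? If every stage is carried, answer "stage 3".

At Stage 1 the claimant must meet the balance of probabilities (weight is at least 48): on (a) the weight is 91 less the opposing 25 gives net 66, ≥ 48, so (a) meets the standard; on (b) the weight is 60, which does reach 48, so (b) meets the standard.
  All elements met. The burden passes to the respondent.
At Stage 2 the respondent must meet a scintilla of evidence (weight is at least 22): on (c) the weight is 0, < 22, so (c) does not meet the standard.
  The respondent does not carry Stage 2.
The claimant prevails.

stage 2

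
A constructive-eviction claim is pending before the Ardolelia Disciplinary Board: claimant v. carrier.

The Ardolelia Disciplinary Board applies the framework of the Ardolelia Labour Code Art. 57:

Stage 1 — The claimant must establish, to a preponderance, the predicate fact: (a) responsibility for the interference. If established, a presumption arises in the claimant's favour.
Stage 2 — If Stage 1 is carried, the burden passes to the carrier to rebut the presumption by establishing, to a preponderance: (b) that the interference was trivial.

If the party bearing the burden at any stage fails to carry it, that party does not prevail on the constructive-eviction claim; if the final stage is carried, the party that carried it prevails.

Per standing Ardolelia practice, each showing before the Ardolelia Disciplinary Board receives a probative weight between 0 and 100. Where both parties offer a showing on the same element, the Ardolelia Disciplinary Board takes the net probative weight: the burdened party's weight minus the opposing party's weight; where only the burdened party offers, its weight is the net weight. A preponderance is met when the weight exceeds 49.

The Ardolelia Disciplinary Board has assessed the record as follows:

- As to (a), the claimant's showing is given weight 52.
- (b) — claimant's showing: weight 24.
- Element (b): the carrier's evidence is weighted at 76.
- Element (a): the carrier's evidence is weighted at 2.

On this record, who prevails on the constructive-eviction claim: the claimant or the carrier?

carrier

Stage 1 — burden on claimant; standard: a preponderance (weight exceeds 49).
    (a): 52 − 2 = 50 > 49 [met]
  Stage 1 carried; the burden shifts to the carrier.
Stage 2 — burden on carrier; standard: a preponderance (weight exceeds 49).
    (b): 76 − 24 = 52 > 49 [met]
  Stage 2 carried; the final stage is satisfied.
Every stage carried; the carrier prevails.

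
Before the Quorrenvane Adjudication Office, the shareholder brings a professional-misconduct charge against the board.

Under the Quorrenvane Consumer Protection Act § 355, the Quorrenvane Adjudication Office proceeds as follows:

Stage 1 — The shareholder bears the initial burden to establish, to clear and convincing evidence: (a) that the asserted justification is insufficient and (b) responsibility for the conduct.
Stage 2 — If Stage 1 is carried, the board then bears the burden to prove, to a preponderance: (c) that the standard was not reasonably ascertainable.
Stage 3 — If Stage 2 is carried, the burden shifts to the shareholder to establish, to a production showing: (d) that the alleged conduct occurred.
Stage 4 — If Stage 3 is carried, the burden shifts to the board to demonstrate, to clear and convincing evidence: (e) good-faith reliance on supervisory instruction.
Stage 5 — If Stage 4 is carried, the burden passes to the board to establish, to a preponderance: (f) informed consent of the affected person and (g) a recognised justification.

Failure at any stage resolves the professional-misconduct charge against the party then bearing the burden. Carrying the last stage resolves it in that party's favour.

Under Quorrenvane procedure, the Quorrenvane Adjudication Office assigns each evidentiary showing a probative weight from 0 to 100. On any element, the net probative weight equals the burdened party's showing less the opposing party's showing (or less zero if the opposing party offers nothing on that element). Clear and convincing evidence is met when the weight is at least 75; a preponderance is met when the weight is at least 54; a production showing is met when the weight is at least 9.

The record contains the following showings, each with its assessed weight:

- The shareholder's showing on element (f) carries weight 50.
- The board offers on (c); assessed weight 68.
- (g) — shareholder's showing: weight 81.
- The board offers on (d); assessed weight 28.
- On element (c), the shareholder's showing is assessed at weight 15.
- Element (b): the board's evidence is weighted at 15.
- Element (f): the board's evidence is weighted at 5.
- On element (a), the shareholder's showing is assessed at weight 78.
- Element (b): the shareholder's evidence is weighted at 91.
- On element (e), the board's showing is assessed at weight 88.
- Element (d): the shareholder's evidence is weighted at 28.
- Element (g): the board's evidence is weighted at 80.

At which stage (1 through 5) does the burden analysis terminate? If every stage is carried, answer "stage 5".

stage 2

At Stage 1 the shareholder must meet clear and convincing evidence (weight is at least 75): on (a) the weight is 78, ≥ 75, so (a) meets the standard; on (b) the weight is 91 less the opposing 15 gives net 76, ≥ 75, so (b) meets the standard.
  All elements met. The burden passes to the board.
At Stage 2 the board must meet a preponderance (weight is at least 54): on (c) the weight is 68 less the opposing 15 gives net 53, which does not reach 54, so (c) does not meet the standard.
  The board does not carry Stage 2.
So the shareholder prevails.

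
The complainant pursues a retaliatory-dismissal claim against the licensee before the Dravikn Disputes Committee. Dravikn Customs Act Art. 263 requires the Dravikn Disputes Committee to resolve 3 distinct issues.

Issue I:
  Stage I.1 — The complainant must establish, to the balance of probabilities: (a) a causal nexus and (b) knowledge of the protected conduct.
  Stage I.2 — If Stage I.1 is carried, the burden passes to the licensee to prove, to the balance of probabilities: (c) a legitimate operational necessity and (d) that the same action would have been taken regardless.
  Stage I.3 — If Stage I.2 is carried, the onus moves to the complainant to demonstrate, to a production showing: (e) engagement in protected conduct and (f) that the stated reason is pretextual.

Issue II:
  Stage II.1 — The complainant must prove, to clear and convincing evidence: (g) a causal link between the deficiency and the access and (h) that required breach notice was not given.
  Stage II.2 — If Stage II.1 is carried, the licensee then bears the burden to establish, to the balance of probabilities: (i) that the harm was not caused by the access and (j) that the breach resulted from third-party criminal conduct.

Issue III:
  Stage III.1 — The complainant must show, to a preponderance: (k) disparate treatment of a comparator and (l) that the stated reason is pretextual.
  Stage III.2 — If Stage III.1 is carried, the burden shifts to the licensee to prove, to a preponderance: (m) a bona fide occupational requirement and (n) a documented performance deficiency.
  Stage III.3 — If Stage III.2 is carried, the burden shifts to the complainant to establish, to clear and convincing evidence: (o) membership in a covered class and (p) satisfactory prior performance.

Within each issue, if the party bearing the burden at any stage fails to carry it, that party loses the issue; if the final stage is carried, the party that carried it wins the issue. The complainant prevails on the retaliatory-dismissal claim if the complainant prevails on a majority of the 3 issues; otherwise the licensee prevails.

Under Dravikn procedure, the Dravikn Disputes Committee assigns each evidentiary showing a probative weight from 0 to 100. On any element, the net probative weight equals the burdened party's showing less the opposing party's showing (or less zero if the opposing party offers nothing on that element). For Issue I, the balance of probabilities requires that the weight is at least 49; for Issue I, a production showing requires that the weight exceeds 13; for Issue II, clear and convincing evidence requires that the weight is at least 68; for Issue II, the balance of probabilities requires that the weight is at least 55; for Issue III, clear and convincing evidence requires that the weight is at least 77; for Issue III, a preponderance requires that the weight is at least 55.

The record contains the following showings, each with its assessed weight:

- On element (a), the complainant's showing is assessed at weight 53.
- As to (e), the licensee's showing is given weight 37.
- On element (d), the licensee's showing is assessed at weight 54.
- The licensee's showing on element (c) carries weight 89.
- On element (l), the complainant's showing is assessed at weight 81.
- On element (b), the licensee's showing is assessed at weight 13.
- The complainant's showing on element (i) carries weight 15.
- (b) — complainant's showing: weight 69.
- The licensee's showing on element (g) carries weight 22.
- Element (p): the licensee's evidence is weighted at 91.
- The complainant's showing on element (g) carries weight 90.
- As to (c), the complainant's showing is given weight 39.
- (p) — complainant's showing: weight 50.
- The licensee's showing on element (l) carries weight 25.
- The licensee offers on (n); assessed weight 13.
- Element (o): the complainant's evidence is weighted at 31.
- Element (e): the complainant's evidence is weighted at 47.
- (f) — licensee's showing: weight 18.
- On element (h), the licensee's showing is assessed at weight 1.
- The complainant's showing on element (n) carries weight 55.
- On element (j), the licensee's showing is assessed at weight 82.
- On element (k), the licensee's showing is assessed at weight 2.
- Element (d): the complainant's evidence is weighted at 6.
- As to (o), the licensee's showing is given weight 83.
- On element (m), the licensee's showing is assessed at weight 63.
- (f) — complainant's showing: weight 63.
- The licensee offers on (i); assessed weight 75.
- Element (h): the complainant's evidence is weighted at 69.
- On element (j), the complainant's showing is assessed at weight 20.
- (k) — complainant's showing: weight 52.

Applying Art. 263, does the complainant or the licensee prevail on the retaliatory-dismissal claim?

licensee

— Issue I —
At Stage I.1 the complainant must meet the balance of probabilities (weight is at least 49): on (a) the weight is 53, which does reach 49, so (a) meets the standard; on (b) the weight is 69 less the opposing 13 gives net 56, which does reach 49, so (b) meets the standard.
  Stage I.1 carried; the burden shifts to the licensee.
At Stage I.2 the licensee must meet the balance of probabilities (weight is at least 49): on (c) the weight is 89 less the opposing 39 gives net 50, ≥ 49, so (c) meets the standard; on (d) the weight is 54 less the opposing 6 gives net 48, < 49, so (d) does not meet the standard.
  Not every element is met, so the licensee fails to carry Stage I.2.
The complainant prevails on this issue.
— Issue II —
Stage II.1 — burden on complainant; standard: clear and convincing evidence (weight is at least 68).
    (g): 90 − 22 = 68 ≥ 68 [met]
    (h): 69 − 1 = 68 ≥ 68 [met]
  The complainant carries Stage II.1; the licensee now bears the burden.
Stage II.2 — burden on licensee; standard: the balance of probabilities (weight is at least 55).
    (i): 75 − 15 = 60 ≥ 55 [met]
    (j): 82 − 20 = 62 ≥ 55 [met]
  All elements met at the final stage.
All stages carried — the licensee prevails on this issue.
— Issue III —
At Stage III.1 the complainant must meet a preponderance (weight is at least 55): on (k) the weight is 52 less the opposing 2 gives net 50, < 55, so (k) does not meet the standard; on (l) the weight is 81 less the opposing 25 gives net 56, which does reach 55, so (l) meets the standard.
  Not every element is met, so the complainant fails to carry Stage III.1.
The analysis ends at Stage III.1; the licensee prevails on this issue.
Per-issue: Issue I → complainant; Issue II → licensee; Issue III → licensee. The complainant must prevail on a majority of issues; overall, the licensee prevails.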